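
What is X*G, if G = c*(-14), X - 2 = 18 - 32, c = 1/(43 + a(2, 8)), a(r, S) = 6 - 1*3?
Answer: 84/23 ≈ 3.6522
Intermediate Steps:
a(r, S) = 3 (a(r, S) = 6 - 3 = 3)
c = 1/46 (c = 1/(43 + 3) = 1/46 ≈ 0.021739)
X = -12 (X = 2 + (18 - 32) = 2 - 14 = -12)
G = -7/23 (G = (1/46)*(-14) = -7/23 ≈ -0.30435)
X*G = -12*(-7/23) = 84/23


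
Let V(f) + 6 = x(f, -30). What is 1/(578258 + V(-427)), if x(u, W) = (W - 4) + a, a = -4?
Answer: 1/578214 ≈ 1.7295e-6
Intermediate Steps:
x(u, W) = -8 + W (x(u, W) = (W - 4) - 4 = (-4 + W) - 4 = -8 + W)
V(f) = -44 (V(f) = -6 + (-8 - 30) = -6 - 38 = -44)
1/(578258 + V(-427)) = 1/(578258 - 44) = 1/578214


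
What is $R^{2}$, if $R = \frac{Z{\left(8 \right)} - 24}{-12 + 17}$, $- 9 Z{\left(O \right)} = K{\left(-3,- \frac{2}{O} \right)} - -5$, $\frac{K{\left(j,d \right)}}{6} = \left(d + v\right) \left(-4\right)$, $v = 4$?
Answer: $\frac{17161}{2025} \approx 8.4746$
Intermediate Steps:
$K{\left(j,d \right)} = -96 - 24 d$ ($K{\left(j,d \right)} = 6 \left(d + 4\right) \left(-4\right) = 6 \left(4 + d\right) \left(-4\right) = 6 \left(-16 - 4 d\right) = -96 - 24 d$)
$Z{\left(O \right)} = \frac{91}{9} - \frac{16}{3 O}$ ($Z{\left(O \right)} = - \frac{\left(-96 - 24 \left(- \frac{2}{O}\right)\right) - -5}{9} = - \frac{\left(-96 + \frac{48}{O}\right) + 5}{9} = - \frac{-91 + \frac{48}{O}}{9} = \frac{91}{9} - \frac{16}{3 O}$)
$R = - \frac{131}{45}$ ($R = \frac{\frac{-48 + 91 \cdot 8}{9 \cdot 8} - 24}{-12 + 17} = \frac{\frac{1}{9} \cdot \frac{1}{8} \left(-48 + 728\right) - 24}{5} = \left(\frac{1}{9} \cdot \frac{1}{8} \cdot 680 - 24\right) \frac{1}{5} = \left(\frac{85}{9} - 24\right) \frac{1}{5} = \left(- \frac{131}{9}\right) \frac{1}{5} = - \frac{131}{45} \approx -2.9111$)
$R^{2} = \left(- \frac{131}{45}\right)^{2} = \frac{17161}{2025}$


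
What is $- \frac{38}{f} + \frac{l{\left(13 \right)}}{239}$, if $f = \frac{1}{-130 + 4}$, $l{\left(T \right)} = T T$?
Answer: $\frac{1144501}{239} \approx 4788.7$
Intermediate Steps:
$l{\left(T \right)} = T^{2}$
$f = - \frac{1}{126}$ ($f = \frac{1}{-126} = - \frac{1}{126} \approx -0.0079365$)
$- \frac{38}{f} + \frac{l{\left(13 \right)}}{239} = - \frac{38}{- \frac{1}{126}} + \frac{13^{2}}{239} = \left(-38\right) \left(-126\right) + 169 \cdot \frac{1}{239} = 4788 + \frac{169}{239} = \frac{1144501}{239}$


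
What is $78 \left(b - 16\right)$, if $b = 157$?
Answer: $10998$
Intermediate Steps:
$78 \left(b - 16\right) = 78 \left(157 - 16\right) = 78 \cdot 141 = 10998$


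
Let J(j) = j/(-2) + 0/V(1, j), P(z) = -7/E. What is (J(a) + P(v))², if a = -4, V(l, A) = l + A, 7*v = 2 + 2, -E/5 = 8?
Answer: 7569/1600 ≈ 4.7306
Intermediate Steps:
E = -40 (E = -5*8 = -40)
v = 4/7 (v = (2 + 2)/7 = (⅐)*4 = 4/7 ≈ 0.57143)
V(l, A) = A + l
P(z) = 7/40 (P(z) = -7/(-40) = -7*(-1/40) = 7/40)
J(j) = -j/2 (J(j) = j/(-2) + 0/(j + 1) = j*(-½) + 0/(1 + j) = -j/2 + 0 = -j/2)
(J(a) + P(v))² = (-½*(-4) + 7/40)² = (2 + 7/40)² = (87/40)² = 7569/1600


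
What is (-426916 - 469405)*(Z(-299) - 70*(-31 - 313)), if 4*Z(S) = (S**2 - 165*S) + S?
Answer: -210417628997/4 ≈ -5.2604e+10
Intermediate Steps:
Z(S) = -41*S + S**2/4 (Z(S) = ((S**2 - 165*S) + S)/4 = (S**2 - 164*S)/4 = -41*S + S**2/4)
(-426916 - 469405)*(Z(-299) - 70*(-31 - 313)) = (-426916 - 469405)*((1/4)*(-299)*(-164 - 299) - 70*(-31 - 313)) = -896321*((1/4)*(-299)*(-463) - 70*(-344)) = -896321*(138437/4 + 24080) = -896321*234757/4 = -210417628997/4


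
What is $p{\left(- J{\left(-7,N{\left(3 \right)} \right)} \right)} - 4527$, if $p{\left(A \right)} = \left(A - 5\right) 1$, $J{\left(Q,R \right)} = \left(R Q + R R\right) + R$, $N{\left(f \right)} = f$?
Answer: $-4523$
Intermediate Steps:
$J{\left(Q,R \right)} = R + R^{2} + Q R$ ($J{\left(Q,R \right)} = \left(Q R + R^{2}\right) + R = \left(R^{2} + Q R\right) + R = R + R^{2} + Q R$)
$p{\left(A \right)} = -5 + A$ ($p{\left(A \right)} = \left(-5 + A\right) 1 = -5 + A$)
$p{\left(- J{\left(-7,N{\left(3 \right)} \right)} \right)} - 4527 = \left(-5 - 3 \left(1 - 7 + 3\right)\right) - 4527 = \left(-5 - 3 \left(-3\right)\right) - 4527 = \left(-5 - -9\right) - 4527 = \left(-5 + 9\right) - 4527 = 4 - 4527 = -4523$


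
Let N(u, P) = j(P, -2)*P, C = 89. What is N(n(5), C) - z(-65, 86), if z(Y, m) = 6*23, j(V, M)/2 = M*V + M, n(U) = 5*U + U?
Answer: -32178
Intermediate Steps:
n(U) = 6*U
j(V, M) = 2*M + 2*M*V (j(V, M) = 2*(M*V + M) = 2*(M + M*V) = 2*M + 2*M*V)
z(Y, m) = 138
N(u, P) = P*(-4 - 4*P) (N(u, P) = (2*(-2)*(1 + P))*P = (-4 - 4*P)*P = P*(-4 - 4*P))
N(n(5), C) - z(-65, 86) = -4*89*(1 + 89) - 1*138 = -4*89*90 - 138 = -32040 - 138 = -32178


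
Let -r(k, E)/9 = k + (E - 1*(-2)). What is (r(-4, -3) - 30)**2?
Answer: 225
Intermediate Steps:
r(k, E) = -18 - 9*E - 9*k (r(k, E) = -9*(k + (E - 1*(-2))) = -9*(k + (E + 2)) = -9*(k + (2 + E)) = -9*(2 + E + k) = -18 - 9*E - 9*k)
(r(-4, -3) - 30)**2 = ((-18 - 9*(-3) - 9*(-4)) - 30)**2 = ((-18 + 27 + 36) - 30)**2 = (45 - 30)**2 = 15**2 = 225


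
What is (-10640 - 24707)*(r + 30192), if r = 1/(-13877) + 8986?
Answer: -19217213242435/13877 ≈ -1.3848e+9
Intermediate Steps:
r = 124698721/13877 (r = -1/13877 + 8986 = 124698721/13877 ≈ 8986.0)
(-10640 - 24707)*(r + 30192) = (-10640 - 24707)*(124698721/13877 + 30192) = -35347*543673105/13877 = -19217213242435/13877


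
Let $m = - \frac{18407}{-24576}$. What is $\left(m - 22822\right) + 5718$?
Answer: $- \frac{420329497}{24576} \approx -17103.0$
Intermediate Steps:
$m = \frac{18407}{24576}$ ($m = \left(-18407\right) \left(- \frac{1}{24576}\right) = \frac{18407}{24576} \approx 0.74898$)
$\left(m - 22822\right) + 5718 = \left(\frac{18407}{24576} - 22822\right) + 5718 = - \frac{560855065}{24576} + 5718 = - \frac{420329497}{24576}$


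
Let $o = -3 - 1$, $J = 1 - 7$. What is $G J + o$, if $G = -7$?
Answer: $38$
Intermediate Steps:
$J = -6$
$o = -4$ ($o = -3 - 1 = -4$)
$G J + o = \left(-7\right) \left(-6\right) - 4 = 42 - 4 = 38$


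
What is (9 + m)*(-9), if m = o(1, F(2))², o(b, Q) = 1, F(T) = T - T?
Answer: -90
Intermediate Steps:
F(T) = 0
m = 1 (m = 1² = 1)
(9 + m)*(-9) = (9 + 1)*(-9) = 10*(-9) = -90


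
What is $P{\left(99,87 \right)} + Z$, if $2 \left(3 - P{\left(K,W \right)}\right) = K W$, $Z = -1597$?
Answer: $- \frac{11801}{2} \approx -5900.5$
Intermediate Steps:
$P{\left(K,W \right)} = 3 - \frac{K W}{2}$
$P{\left(99,87 \right)} + Z = \left(3 - \frac{99}{2} \cdot 87\right) - 1597 = \left(3 - \frac{8613}{2}\right) - 1597 = - \frac{8607}{2} - 1597 = - \frac{11801}{2}$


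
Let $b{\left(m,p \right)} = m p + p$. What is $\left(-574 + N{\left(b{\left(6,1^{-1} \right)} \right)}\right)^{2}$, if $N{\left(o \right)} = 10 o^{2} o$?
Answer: $8156736$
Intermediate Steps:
$b{\left(m,p \right)} = p + m p$
$N{\left(o \right)} = 10 o^{3}$
$\left(-574 + N{\left(b{\left(6,1^{-1} \right)} \right)}\right)^{2} = \left(-574 + 10 \left(\frac{1 + 6}{1}\right)^{3}\right)^{2} = \left(-574 + 10 \left(1 \cdot 7\right)^{3}\right)^{2} = \left(-574 + 10 \cdot 7^{3}\right)^{2} = \left(-574 + 10 \cdot 343\right)^{2} = \left(-574 + 3430\right)^{2} = 2856^{2} = 8156736$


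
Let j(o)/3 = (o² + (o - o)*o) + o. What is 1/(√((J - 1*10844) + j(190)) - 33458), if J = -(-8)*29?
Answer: -16729/559669753 - √98258/1119339506 ≈ -3.0171e-5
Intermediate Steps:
j(o) = 3*o + 3*o² (j(o) = 3*((o² + (o - o)*o) + o) = 3*((o² + 0*o) + o) = 3*((o² + 0) + o) = 3*(o² + o) = 3*(o + o²) = 3*o + 3*o²)
J = 232 (J = -2*(-116) = 232)
1/(√((J - 1*10844) + j(190)) - 33458) = 1/(√((232 - 1*10844) + 3*190*(1 + 190)) - 33458) = 1/(√((232 - 10844) + 3*190*191) - 33458) = 1/(√(-10612 + 108870) - 33458) = 1/(√98258 - 33458) = 1/(-33458 + √98258)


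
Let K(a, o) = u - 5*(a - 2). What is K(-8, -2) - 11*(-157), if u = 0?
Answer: 1777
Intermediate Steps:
K(a, o) = 10 - 5*a (K(a, o) = 0 - 5*(a - 2) = 0 - 5*(-2 + a) = 0 - (-10 + 5*a) = 0 + (10 - 5*a) = 10 - 5*a)
K(-8, -2) - 11*(-157) = (10 - 5*(-8)) - 11*(-157) = (10 + 40) + 1727 = 50 + 1727 = 1777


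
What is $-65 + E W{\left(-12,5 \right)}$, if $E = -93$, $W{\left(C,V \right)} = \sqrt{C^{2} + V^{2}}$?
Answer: $-1274$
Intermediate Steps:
$-65 + E W{\left(-12,5 \right)} = -65 - 93 \sqrt{\left(-12\right)^{2} + 5^{2}} = -65 - 93 \sqrt{144 + 25} = -65 - 93 \sqrt{169} = -65 - 1209 = -1274$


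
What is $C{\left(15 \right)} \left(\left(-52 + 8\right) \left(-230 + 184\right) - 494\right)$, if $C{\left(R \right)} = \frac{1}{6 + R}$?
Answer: $\frac{510}{7} \approx 72.857$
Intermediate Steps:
$C{\left(15 \right)} \left(\left(-52 + 8\right) \left(-230 + 184\right) - 494\right) = \frac{\left(-52 + 8\right) \left(-230 + 184\right) - 494}{6 + 15} = \frac{\left(-44\right) \left(-46\right) - 494}{21} = \frac{2024 - 494}{21} = \frac{1}{21} \cdot 1530 = \frac{510}{7}$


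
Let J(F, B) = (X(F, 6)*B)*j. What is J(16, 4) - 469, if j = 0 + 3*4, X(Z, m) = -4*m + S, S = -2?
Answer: -1717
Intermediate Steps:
X(Z, m) = -2 - 4*m (X(Z, m) = -4*m - 2 = -2 - 4*m)
j = 12 (j = 0 + 12 = 12)
J(F, B) = -312*B (J(F, B) = ((-2 - 4*6)*B)*12 = ((-2 - 24)*B)*12 = -26*B*12 = -312*B)
J(16, 4) - 469 = -312*4 - 469 = -1248 - 469 = -1717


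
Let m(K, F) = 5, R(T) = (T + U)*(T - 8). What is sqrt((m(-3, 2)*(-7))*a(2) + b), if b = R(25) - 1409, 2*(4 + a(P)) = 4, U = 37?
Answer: I*sqrt(285) ≈ 16.882*I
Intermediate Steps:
R(T) = (-8 + T)*(37 + T) (R(T) = (T + 37)*(T - 8) = (37 + T)*(-8 + T) = (-8 + T)*(37 + T))
a(P) = -2 (a(P) = -4 + (1/2)*4 = -4 + 2 = -2)
b = -355 (b = (-296 + 25**2 + 29*25) - 1409 = (-296 + 625 + 725) - 1409 = 1054 - 1409 = -355)
sqrt((m(-3, 2)*(-7))*a(2) + b) = sqrt((5*(-7))*(-2) - 355) = sqrt(-35*(-2) - 355) = sqrt(70 - 355) = sqrt(-285) = I*sqrt(285)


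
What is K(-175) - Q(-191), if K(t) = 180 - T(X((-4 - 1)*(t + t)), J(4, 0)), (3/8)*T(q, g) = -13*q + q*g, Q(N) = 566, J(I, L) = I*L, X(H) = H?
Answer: 180842/3 ≈ 60281.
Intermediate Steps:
T(q, g) = -104*q/3 + 8*g*q/3 (T(q, g) = 8*(-13*q + q*g)/3 = 8*(-13*q + g*q)/3 = -104*q/3 + 8*g*q/3)
K(t) = 180 - 1040*t/3 (K(t) = 180 - 8*(-4 - 1)*(t + t)*(-13 + 4*0)/3 = 180 - 8*(-10*t)*(-13 + 0)/3 = 180 - 8*(-10*t)*(-13)/3 = 180 - 1040*t/3)
K(-175) - Q(-191) = (180 - 1040/3*(-175)) - 1*566 = (180 + 182000/3) - 566 = 182540/3 - 566 = 180842/3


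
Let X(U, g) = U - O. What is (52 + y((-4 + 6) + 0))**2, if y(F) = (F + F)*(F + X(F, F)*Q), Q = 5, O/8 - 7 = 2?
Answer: 1795600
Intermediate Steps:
O = 72 (O = 56 + 8*2 = 56 + 16 = 72)
X(U, g) = -72 + U (X(U, g) = U - 1*72 = U - 72 = -72 + U)
y(F) = 2*F*(-360 + 6*F) (y(F) = (F + F)*(F + (-72 + F)*5) = (2*F)*(F + (-360 + 5*F)) = (2*F)*(-360 + 6*F) = 2*F*(-360 + 6*F))
(52 + y((-4 + 6) + 0))**2 = (52 + 12*((-4 + 6) + 0)*(-60 + ((-4 + 6) + 0)))**2 = (52 + 12*(2 + 0)*(-60 + (2 + 0)))**2 = (52 + 12*2*(-60 + 2))**2 = (52 + 12*2*(-58))**2 = (52 - 1392)**2 = (-1340)**2 = 1795600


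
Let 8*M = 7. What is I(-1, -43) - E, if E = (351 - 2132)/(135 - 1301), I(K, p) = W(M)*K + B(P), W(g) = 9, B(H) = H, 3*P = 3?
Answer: -11109/1166 ≈ -9.5275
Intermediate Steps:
P = 1 (P = (1/3)*3 = 1)
M = 7/8 (M = (1/8)*7 = 7/8 ≈ 0.87500)
I(K, p) = 1 + 9*K (I(K, p) = 9*K + 1 = 1 + 9*K)
E = 1781/1166 (E = -1781/(-1166) = -1781*(-1/1166) = 1781/1166 ≈ 1.5274)
I(-1, -43) - E = (1 + 9*(-1)) - 1*1781/1166 = (1 - 9) - 1781/1166 = -8 - 1781/1166 = -11109/1166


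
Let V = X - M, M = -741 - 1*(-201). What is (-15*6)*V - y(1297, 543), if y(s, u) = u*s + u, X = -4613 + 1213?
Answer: -447414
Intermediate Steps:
X = -3400
M = -540 (M = -741 + 201 = -540)
y(s, u) = u + s*u (y(s, u) = s*u + u = u + s*u)
V = -2860 (V = -3400 - 1*(-540) = -3400 + 540 = -2860)
(-15*6)*V - y(1297, 543) = -15*6*(-2860) - 543*(1 + 1297) = -90*(-2860) - 543*1298 = 257400 - 1*704814 = 257400 - 704814 = -447414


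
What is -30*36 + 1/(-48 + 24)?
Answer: -25921/24 ≈ -1080.0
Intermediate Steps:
-30*36 + 1/(-48 + 24) = -1080 + 1/(-24) = -1080 - 1/24 = -25921/24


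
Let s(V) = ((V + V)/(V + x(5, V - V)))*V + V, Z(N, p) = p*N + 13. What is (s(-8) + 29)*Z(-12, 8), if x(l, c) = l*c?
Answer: -415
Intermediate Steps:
x(l, c) = c*l
Z(N, p) = 13 + N*p (Z(N, p) = N*p + 13 = 13 + N*p)
s(V) = 3*V (s(V) = ((V + V)/(V + (V - V)*5))*V + V = ((2*V)/(V + 0*5))*V + V = ((2*V)/(V + 0))*V + V = ((2*V)/V)*V + V = 2*V + V = 3*V)
(s(-8) + 29)*Z(-12, 8) = (3*(-8) + 29)*(13 - 12*8) = (-24 + 29)*(13 - 96) = 5*(-83) = -415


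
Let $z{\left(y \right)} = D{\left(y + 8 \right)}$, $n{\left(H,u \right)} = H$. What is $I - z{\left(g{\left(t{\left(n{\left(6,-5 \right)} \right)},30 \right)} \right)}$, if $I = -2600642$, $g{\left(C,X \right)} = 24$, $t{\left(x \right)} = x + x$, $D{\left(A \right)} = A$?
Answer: $-2600674$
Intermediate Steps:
$t{\left(x \right)} = 2 x$
$z{\left(y \right)} = 8 + y$ ($z{\left(y \right)} = y + 8 = 8 + y$)
$I - z{\left(g{\left(t{\left(n{\left(6,-5 \right)} \right)},30 \right)} \right)} = -2600642 - \left(8 + 24\right) = -2600642 - 32 = -2600674$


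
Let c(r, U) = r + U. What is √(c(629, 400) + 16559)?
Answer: 2*√4397 ≈ 132.62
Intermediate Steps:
c(r, U) = U + r
√(c(629, 400) + 16559) = √((400 + 629) + 16559) = √(1029 + 16559) = √17588 = 2*√4397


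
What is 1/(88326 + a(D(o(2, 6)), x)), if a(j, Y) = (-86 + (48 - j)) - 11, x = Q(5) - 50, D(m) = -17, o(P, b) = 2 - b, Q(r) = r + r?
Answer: 1/88294 ≈ 1.1326e-5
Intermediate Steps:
Q(r) = 2*r
x = -40 (x = 2*5 - 50 = 10 - 50 = -40)
a(j, Y) = -49 - j (a(j, Y) = (-38 - j) - 11 = -49 - j)
1/(88326 + a(D(o(2, 6)), x)) = 1/(88326 + (-49 - 1*(-17))) = 1/(88326 + (-49 + 17)) = 1/(88326 - 32) = 1/88294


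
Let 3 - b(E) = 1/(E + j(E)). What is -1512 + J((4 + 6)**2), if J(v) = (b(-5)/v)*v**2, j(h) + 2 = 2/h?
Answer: -44344/37 ≈ -1198.5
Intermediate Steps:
j(h) = -2 + 2/h
b(E) = 3 - 1/(-2 + E + 2/E) (b(E) = 3 - 1/(E + (-2 + 2/E)) = 3 - 1/(-2 + E + 2/E))
J(v) = 116*v/37 (J(v) = (((6 - 6*(-5) - 1*(-5)*(1 - 3*(-5)))/(2 - 5*(-2 - 5)))/v)*v**2 = (((6 + 30 - 1*(-5)*(1 + 15))/(2 - 5*(-7)))/v)*v**2 = (((6 + 30 - 1*(-5)*16)/(2 + 35))/v)*v**2 = (((6 + 30 + 80)/37)/v)*v**2 = (((1/37)*116)/v)*v**2 = (116/(37*v))*v**2 = 116*v/37)
-1512 + J((4 + 6)**2) = -1512 + 116*(4 + 6)**2/37 = -1512 + (116/37)*10**2 = -1512 + (116/37)*100 = -1512 + 11600/37 = -44344/37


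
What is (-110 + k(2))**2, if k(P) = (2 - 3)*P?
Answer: 12544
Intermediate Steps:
k(P) = -P
(-110 + k(2))**2 = (-110 - 1*2)**2 = (-110 - 2)**2 = (-112)**2 = 12544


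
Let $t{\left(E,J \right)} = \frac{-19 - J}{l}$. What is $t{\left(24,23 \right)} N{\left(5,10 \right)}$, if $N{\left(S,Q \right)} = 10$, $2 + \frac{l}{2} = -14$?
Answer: $\frac{105}{8} \approx 13.125$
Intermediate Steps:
$l = -32$ ($l = -4 + 2 \left(-14\right) = -4 - 28 = -32$)
$t{\left(E,J \right)} = \frac{19}{32} + \frac{J}{32}$ ($t{\left(E,J \right)} = \frac{-19 - J}{-32} = \left(-19 - J\right) \left(- \frac{1}{32}\right) = \frac{19}{32} + \frac{J}{32}$)
$t{\left(24,23 \right)} N{\left(5,10 \right)} = \left(\frac{19}{32} + \frac{1}{32} \cdot 23\right) 10 = \left(\frac{19}{32} + \frac{23}{32}\right) 10 = \frac{21}{16} \cdot 10 = \frac{105}{8}$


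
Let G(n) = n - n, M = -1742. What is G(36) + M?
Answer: -1742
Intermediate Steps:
G(n) = 0
G(36) + M = 0 - 1742 = -1742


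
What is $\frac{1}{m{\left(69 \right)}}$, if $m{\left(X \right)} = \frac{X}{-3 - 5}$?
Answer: $- \frac{8}{69} \approx -0.11594$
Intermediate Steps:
$m{\left(X \right)} = - \frac{X}{8}$ ($m{\left(X \right)} = \frac{X}{-8} = X \left(- \frac{1}{8}\right) = - \frac{X}{8}$)
$\frac{1}{m{\left(69 \right)}} = \frac{1}{\left(- \frac{1}{8}\right) 69} = \frac{1}{- \frac{69}{8}} = - \frac{8}{69}$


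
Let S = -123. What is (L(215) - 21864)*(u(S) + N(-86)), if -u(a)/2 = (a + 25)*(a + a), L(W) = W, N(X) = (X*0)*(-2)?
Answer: 1043828184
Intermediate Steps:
N(X) = 0 (N(X) = 0*(-2) = 0)
u(a) = -4*a*(25 + a) (u(a) = -2*(a + 25)*(a + a) = -2*(25 + a)*2*a = -4*a*(25 + a))
(L(215) - 21864)*(u(S) + N(-86)) = (215 - 21864)*(-4*(-123)*(25 - 123) + 0) = -21649*(-4*(-123)*(-98) + 0) = -21649*(-48216 + 0) = -21649*(-48216) = 1043828184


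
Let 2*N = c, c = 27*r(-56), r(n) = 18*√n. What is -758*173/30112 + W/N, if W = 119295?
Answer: -65567/15056 - 13255*I*√14/756 ≈ -4.3549 - 65.603*I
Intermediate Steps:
c = 972*I*√14 (c = 27*(18*√(-56)) = 27*(18*(2*I*√14)) = 27*(36*I*√14) = 972*I*√14 ≈ 3636.9*I)
N = 486*I*√14 (N = (972*I*√14)/2 = 486*I*√14 ≈ 1818.4*I)
-758*173/30112 + W/N = -758*173/30112 + 119295/((486*I*√14)) = -131134*1/30112 + 119295*(-I*√14/6804) = -65567/15056 - 13255*I*√14/756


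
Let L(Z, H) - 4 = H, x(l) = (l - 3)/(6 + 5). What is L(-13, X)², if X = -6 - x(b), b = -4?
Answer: 225/121 ≈ 1.8595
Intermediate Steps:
x(l) = -3/11 + l/11 (x(l) = (-3 + l)/11 = (-3 + l)*(1/11) = -3/11 + l/11)
X = -59/11 (X = -6 - (-3/11 + (1/11)*(-4)) = -6 - (-3/11 - 4/11) = -6 - 1*(-7/11) = -6 + 7/11 = -59/11 ≈ -5.3636)
L(Z, H) = 4 + H
L(-13, X)² = (4 - 59/11)² = (-15/11)² = 225/121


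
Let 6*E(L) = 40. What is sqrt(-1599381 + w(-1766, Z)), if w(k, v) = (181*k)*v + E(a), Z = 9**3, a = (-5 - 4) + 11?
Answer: 5*I*sqrt(84463671)/3 ≈ 15317.0*I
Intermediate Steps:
a = 2 (a = -9 + 11 = 2)
E(L) = 20/3 (E(L) = (1/6)*40 = 20/3)
Z = 729
w(k, v) = 20/3 + 181*k*v (w(k, v) = (181*k)*v + 20/3 = 181*k*v + 20/3 = 20/3 + 181*k*v)
sqrt(-1599381 + w(-1766, Z)) = sqrt(-1599381 + (20/3 + 181*(-1766)*729)) = sqrt(-1599381 + (20/3 - 233021934)) = sqrt(-1599381 - 699065782/3) = sqrt(-703863925/3) = 5*I*sqrt(84463671)/3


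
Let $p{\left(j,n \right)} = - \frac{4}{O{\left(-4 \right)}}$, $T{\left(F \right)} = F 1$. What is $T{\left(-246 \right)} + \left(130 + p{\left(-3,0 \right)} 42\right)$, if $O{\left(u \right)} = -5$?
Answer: $- \frac{412}{5} \approx -82.4$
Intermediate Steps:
$T{\left(F \right)} = F$
$p{\left(j,n \right)} = \frac{4}{5}$ ($p{\left(j,n \right)} = - \frac{4}{-5} = \left(-4\right) \left(- \frac{1}{5}\right) = \frac{4}{5}$)
$T{\left(-246 \right)} + \left(130 + p{\left(-3,0 \right)} 42\right) = -246 + \left(130 + \frac{4}{5} \cdot 42\right) = -246 + \left(130 + \frac{168}{5}\right) = -246 + \frac{818}{5} = - \frac{412}{5}$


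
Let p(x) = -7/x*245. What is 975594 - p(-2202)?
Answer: 2148256273/2202 ≈ 9.7559e+5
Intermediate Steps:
p(x) = -1715/x
975594 - p(-2202) = 975594 - (-1715)/(-2202) = 975594 - (-1715)*(-1)/2202 = 975594 - 1*1715/2202 = 975594 - 1715/2202 = 2148256273/2202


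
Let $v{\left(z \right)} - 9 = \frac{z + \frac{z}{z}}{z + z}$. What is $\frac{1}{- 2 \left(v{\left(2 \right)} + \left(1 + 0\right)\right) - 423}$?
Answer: $- \frac{2}{889} \approx -0.0022497$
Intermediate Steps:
$v{\left(z \right)} = 9 + \frac{1 + z}{2 z}$ ($v{\left(z \right)} = 9 + \frac{z + \frac{z}{z}}{z + z} = 9 + \frac{z + 1}{2 z} = 9 + \left(1 + z\right) \frac{1}{2 z} = 9 + \frac{1 + z}{2 z}$)
$\frac{1}{- 2 \left(v{\left(2 \right)} + \left(1 + 0\right)\right) - 423} = \frac{1}{- 2 \left(\frac{1 + 19 \cdot 2}{2 \cdot 2} + \left(1 + 0\right)\right) - 423} = \frac{1}{- 2 \left(\frac{1}{2} \cdot \frac{1}{2} \left(1 + 38\right) + 1\right) - 423} = \frac{1}{- 2 \left(\frac{1}{2} \cdot \frac{1}{2} \cdot 39 + 1\right) - 423} = \frac{1}{- 2 \left(\frac{39}{4} + 1\right) - 423} = \frac{1}{\left(-2\right) \frac{43}{4} - 423} = \frac{1}{- \frac{43}{2} - 423} = \frac{1}{- \frac{889}{2}} = - \frac{2}{889}$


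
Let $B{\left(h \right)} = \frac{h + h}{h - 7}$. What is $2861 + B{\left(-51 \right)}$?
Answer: $\frac{83020}{29} \approx 2862.8$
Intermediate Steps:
$B{\left(h \right)} = \frac{2 h}{-7 + h}$
$2861 + B{\left(-51 \right)} = 2861 + 2 \left(-51\right) \frac{1}{-7 - 51} = 2861 + 2 \left(-51\right) \frac{1}{-58} = 2861 + 2 \left(-51\right) \left(- \frac{1}{58}\right) = 2861 + \frac{51}{29} = \frac{83020}{29}$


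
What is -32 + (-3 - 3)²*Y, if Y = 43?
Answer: 1516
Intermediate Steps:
-32 + (-3 - 3)²*Y = -32 + (-3 - 3)²*43 = -32 + (-6)²*43 = -32 + 36*43 = -32 + 1548 = 1516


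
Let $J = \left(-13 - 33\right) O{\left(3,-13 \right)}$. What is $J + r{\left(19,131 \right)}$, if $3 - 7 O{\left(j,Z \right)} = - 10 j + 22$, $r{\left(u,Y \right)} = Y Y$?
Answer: $\frac{119621}{7} \approx 17089.0$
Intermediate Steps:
$r{\left(u,Y \right)} = Y^{2}$
$O{\left(j,Z \right)} = - \frac{19}{7} + \frac{10 j}{7}$ ($O{\left(j,Z \right)} = \frac{3}{7} - \frac{- 10 j + 22}{7} = \frac{3}{7} - \frac{22 - 10 j}{7} = \frac{3}{7} + \left(- \frac{22}{7} + \frac{10 j}{7}\right) = - \frac{19}{7} + \frac{10 j}{7}$)
$J = - \frac{506}{7}$ ($J = \left(-13 - 33\right) \left(- \frac{19}{7} + \frac{10}{7} \cdot 3\right) = - 46 \left(- \frac{19}{7} + \frac{30}{7}\right) = \left(-46\right) \frac{11}{7} = - \frac{506}{7} \approx -72.286$)
$J + r{\left(19,131 \right)} = - \frac{506}{7} + 131^{2} = - \frac{506}{7} + 17161 = \frac{119621}{7}$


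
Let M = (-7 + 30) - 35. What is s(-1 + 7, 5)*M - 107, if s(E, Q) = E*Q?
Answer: -467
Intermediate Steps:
M = -12 (M = 23 - 35 = -12)
s(-1 + 7, 5)*M - 107 = ((-1 + 7)*5)*(-12) - 107 = (6*5)*(-12) - 107 = 30*(-12) - 107 = -360 - 107 = -467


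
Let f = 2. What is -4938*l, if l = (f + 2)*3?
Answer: -59256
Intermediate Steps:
l = 12 (l = (2 + 2)*3 = 4*3 = 12)
-4938*l = -4938*12 = -59256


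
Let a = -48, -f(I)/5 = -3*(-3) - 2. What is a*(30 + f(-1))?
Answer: 240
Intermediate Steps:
f(I) = -35 (f(I) = -5*(-3*(-3) - 2) = -5*(9 - 2) = -5*7 = -35)
a*(30 + f(-1)) = -48*(30 - 35) = -48*(-5) = 240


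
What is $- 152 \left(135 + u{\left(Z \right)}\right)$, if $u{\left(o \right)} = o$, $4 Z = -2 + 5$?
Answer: $-20634$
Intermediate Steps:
$Z = \frac{3}{4}$ ($Z = \frac{-2 + 5}{4} = \frac{1}{4} \cdot 3 = \frac{3}{4} \approx 0.75$)
$- 152 \left(135 + u{\left(Z \right)}\right) = - 152 \left(135 + \frac{3}{4}\right) = \left(-152\right) \frac{543}{4} = -20634$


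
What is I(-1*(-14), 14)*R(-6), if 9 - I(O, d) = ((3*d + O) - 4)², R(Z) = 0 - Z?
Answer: -16170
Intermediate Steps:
R(Z) = -Z
I(O, d) = 9 - (-4 + O + 3*d)² (I(O, d) = 9 - ((3*d + O) - 4)² = 9 - ((O + 3*d) - 4)² = 9 - (-4 + O + 3*d)²)
I(-1*(-14), 14)*R(-6) = (9 - (-4 - 1*(-14) + 3*14)²)*(-1*(-6)) = (9 - (-4 + 14 + 42)²)*6 = (9 - 1*52²)*6 = (9 - 1*2704)*6 = (9 - 2704)*6 = -2695*6 = -16170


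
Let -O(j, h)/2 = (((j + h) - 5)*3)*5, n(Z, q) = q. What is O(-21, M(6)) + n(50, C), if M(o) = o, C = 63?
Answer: 663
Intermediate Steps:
O(j, h) = 150 - 30*h - 30*j (O(j, h) = -2*((j + h) - 5)*3*5 = -2*((h + j) - 5)*3*5 = -2*(-5 + h + j)*3*5 = -2*(-15 + 3*h + 3*j)*5 = -2*(-75 + 15*h + 15*j) = 150 - 30*h - 30*j)
O(-21, M(6)) + n(50, C) = (150 - 30*6 - 30*(-21)) + 63 = (150 - 180 + 630) + 63 = 600 + 63 = 663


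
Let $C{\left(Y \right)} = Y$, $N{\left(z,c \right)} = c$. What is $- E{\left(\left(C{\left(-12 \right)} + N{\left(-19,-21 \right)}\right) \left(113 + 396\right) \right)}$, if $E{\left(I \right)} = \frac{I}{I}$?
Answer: $-1$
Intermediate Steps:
$E{\left(I \right)} = 1$
$- E{\left(\left(C{\left(-12 \right)} + N{\left(-19,-21 \right)}\right) \left(113 + 396\right) \right)} = \left(-1\right) 1 = -1$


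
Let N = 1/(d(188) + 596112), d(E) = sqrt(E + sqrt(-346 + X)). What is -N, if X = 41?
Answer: -1/(596112 + sqrt(188 + I*sqrt(305))) ≈ -1.6775e-6 + 1.7902e-12*I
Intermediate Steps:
d(E) = sqrt(E + I*sqrt(305)) (d(E) = sqrt(E + sqrt(-346 + 41)) = sqrt(E + sqrt(-305)) = sqrt(E + I*sqrt(305)))
N = 1/(596112 + sqrt(188 + I*sqrt(305))) (N = 1/(sqrt(188 + I*sqrt(305)) + 596112) = 1/(596112 + sqrt(188 + I*sqrt(305))) ≈ 1.6775e-6 - 0.e-12*I)
-N = -1/(596112 + sqrt(188 + I*sqrt(305)))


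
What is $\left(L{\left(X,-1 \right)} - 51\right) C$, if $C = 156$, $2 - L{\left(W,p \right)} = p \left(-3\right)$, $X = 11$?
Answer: $-8112$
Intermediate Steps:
$L{\left(W,p \right)} = 2 + 3 p$ ($L{\left(W,p \right)} = 2 - p \left(-3\right) = 2 - - 3 p = 2 + 3 p$)
$\left(L{\left(X,-1 \right)} - 51\right) C = \left(\left(2 + 3 \left(-1\right)\right) - 51\right) 156 = \left(\left(2 - 3\right) - 51\right) 156 = \left(-1 - 51\right) 156 = \left(-52\right) 156 = -8112$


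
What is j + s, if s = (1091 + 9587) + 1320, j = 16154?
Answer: 28152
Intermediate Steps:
s = 11998 (s = 10678 + 1320 = 11998)
j + s = 16154 + 11998 = 28152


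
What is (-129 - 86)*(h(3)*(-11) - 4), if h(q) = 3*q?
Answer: 22145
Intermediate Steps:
(-129 - 86)*(h(3)*(-11) - 4) = (-129 - 86)*((3*3)*(-11) - 4) = -215*(9*(-11) - 4) = -215*(-99 - 4) = -215*(-103) = 22145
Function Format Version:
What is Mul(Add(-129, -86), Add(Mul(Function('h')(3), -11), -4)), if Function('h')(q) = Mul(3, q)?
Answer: 22145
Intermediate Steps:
Mul(Add(-129, -86), Add(Mul(Function('h')(3), -11), -4)) = Mul(Add(-129, -86), Add(Mul(Mul(3, 3), -11), -4)) = Mul(-215, Add(Mul(9, -11), -4)) = Mul(-215, Add(-99, -4)) = Mul(-215, -103) = 22145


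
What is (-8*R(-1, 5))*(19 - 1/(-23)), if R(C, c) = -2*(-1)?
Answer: -7008/23 ≈ -304.70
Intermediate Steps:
R(C, c) = 2
(-8*R(-1, 5))*(19 - 1/(-23)) = (-8*2)*(19 - 1/(-23)) = -16*(19 - 1*(-1/23)) = -16*(19 + 1/23) = -16*438/23 = -7008/23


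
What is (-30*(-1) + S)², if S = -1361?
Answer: 1771561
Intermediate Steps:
(-30*(-1) + S)² = (-30*(-1) - 1361)² = (30 - 1361)² = (-1331)² = 1771561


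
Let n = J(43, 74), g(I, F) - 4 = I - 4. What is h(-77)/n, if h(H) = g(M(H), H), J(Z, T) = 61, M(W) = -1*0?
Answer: 0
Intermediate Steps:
M(W) = 0
g(I, F) = I (g(I, F) = 4 + (I - 4) = 4 + (-4 + I) = I)
h(H) = 0
n = 61
h(-77)/n = 0/61 = 0*(1/61) = 0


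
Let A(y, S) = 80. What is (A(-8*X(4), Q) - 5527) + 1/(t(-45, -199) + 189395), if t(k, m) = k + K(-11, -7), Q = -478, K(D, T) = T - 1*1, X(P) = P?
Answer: -1031345873/189342 ≈ -5447.0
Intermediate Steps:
K(D, T) = -1 + T (K(D, T) = T - 1 = -1 + T)
t(k, m) = -8 + k (t(k, m) = k + (-1 - 7) = k - 8 = -8 + k)
(A(-8*X(4), Q) - 5527) + 1/(t(-45, -199) + 189395) = (80 - 5527) + 1/((-8 - 45) + 189395) = -5447 + 1/(-53 + 189395) = -5447 + 1/189342 = -1031345873/189342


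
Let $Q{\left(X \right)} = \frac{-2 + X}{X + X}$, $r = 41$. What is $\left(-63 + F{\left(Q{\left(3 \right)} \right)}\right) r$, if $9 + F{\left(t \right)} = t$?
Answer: $- \frac{17671}{6} \approx -2945.2$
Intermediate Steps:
$Q{\left(X \right)} = \frac{-2 + X}{2 X}$
$F{\left(t \right)} = -9 + t$
$\left(-63 + F{\left(Q{\left(3 \right)} \right)}\right) r = \left(-63 - \left(9 - \frac{-2 + 3}{2 \cdot 3}\right)\right) 41 = \left(-63 - \left(9 - \frac{1}{6}\right)\right) 41 = \left(-63 + \left(-9 + \frac{1}{6}\right)\right) 41 = \left(-63 - \frac{53}{6}\right) 41 = \left(- \frac{431}{6}\right) 41 = - \frac{17671}{6}$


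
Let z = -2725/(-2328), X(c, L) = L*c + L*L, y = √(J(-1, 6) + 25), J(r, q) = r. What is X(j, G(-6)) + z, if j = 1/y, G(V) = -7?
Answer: 116797/2328 - 7*√6/12 ≈ 48.742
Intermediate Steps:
y = 2*√6 (y = √(-1 + 25) = √24 = 2*√6 ≈ 4.8990)
j = √6/12 (j = 1/(2*√6) = 1*(√6/12) = √6/12 ≈ 0.20412)
X(c, L) = L² + L*c (X(c, L) = L*c + L² = L² + L*c)
z = 2725/2328 (z = -2725*(-1/2328) = 2725/2328 ≈ 1.1705)
X(j, G(-6)) + z = -7*(-7 + √6/12) + 2725/2328 = (49 - 7*√6/12) + 2725/2328 = 116797/2328 - 7*√6/12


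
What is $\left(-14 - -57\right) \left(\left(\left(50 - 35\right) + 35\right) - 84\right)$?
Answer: $-1462$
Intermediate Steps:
$\left(-14 - -57\right) \left(\left(\left(50 - 35\right) + 35\right) - 84\right) = \left(-14 + 57\right) \left(\left(15 + 35\right) - 84\right) = 43 \left(50 - 84\right) = 43 \left(-34\right) = -1462$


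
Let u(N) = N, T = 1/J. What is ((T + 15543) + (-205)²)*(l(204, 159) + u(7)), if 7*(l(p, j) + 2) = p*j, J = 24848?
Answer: 46448131072215/173936 ≈ 2.6704e+8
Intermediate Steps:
T = 1/24848 ≈ 4.0245e-5
l(p, j) = -2 + j*p/7 (l(p, j) = -2 + (p*j)/7 = -2 + (j*p)/7 = -2 + j*p/7)
((T + 15543) + (-205)²)*(l(204, 159) + u(7)) = ((1/24848 + 15543) + (-205)²)*((-2 + (⅐)*159*204) + 7) = (386212465/24848 + 42025)*((-2 + 32436/7) + 7) = 1430449665*(32422/7 + 7)/24848 = (1430449665/24848)*(32471/7) = 46448131072215/173936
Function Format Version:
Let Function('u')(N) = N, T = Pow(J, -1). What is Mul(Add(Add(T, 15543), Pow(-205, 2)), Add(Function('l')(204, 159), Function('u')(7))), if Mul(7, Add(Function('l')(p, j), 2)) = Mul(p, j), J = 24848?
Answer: Rational(46448131072215, 173936) ≈ 2.6704e+8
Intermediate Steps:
T = Rational(1, 24848) (T = Pow(24848, -1) = Rational(1, 24848) ≈ 4.0245e-5)
Function('l')(p, j) = Add(-2, Mul(Rational(1, 7), j, p)) (Function('l')(p, j) = Add(-2, Mul(Rational(1, 7), Mul(p, j))) = Add(-2, Mul(Rational(1, 7), Mul(j, p))) = Add(-2, Mul(Rational(1, 7), j, p)))
Mul(Add(Add(T, 15543), Pow(-205, 2)), Add(Function('l')(204, 159), Function('u')(7))) = Mul(Add(Add(Rational(1, 24848), 15543), Pow(-205, 2)), Add(Add(-2, Mul(Rational(1, 7), 159, 204)), 7)) = Mul(Add(Rational(386212465, 24848), 42025), Add(Add(-2, Rational(32436, 7)), 7)) = Mul(Rational(1430449665, 24848), Add(Rational(32422, 7), 7)) = Mul(Rational(1430449665, 24848), Rational(32471, 7)) = Rational(46448131072215, 173936)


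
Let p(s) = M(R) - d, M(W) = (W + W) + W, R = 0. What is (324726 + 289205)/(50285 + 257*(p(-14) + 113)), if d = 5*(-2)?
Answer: 613931/81896 ≈ 7.4965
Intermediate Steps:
M(W) = 3*W (M(W) = 2*W + W = 3*W)
d = -10
p(s) = 10 (p(s) = 3*0 - 1*(-10) = 0 + 10 = 10)
(324726 + 289205)/(50285 + 257*(p(-14) + 113)) = (324726 + 289205)/(50285 + 257*(10 + 113)) = 613931/(50285 + 257*123) = 613931/(50285 + 31611) = 613931/81896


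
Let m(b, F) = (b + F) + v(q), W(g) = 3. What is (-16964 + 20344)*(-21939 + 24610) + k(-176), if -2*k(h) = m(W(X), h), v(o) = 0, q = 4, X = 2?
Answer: 18056133/2 ≈ 9.0281e+6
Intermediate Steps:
m(b, F) = F + b (m(b, F) = (b + F) + 0 = (F + b) + 0 = F + b)
k(h) = -3/2 - h/2 (k(h) = -(h + 3)/2 = -(3 + h)/2 = -3/2 - h/2)
(-16964 + 20344)*(-21939 + 24610) + k(-176) = (-16964 + 20344)*(-21939 + 24610) + (-3/2 - 1/2*(-176)) = 3380*2671 + (-3/2 + 88) = 9027980 + 173/2 = 18056133/2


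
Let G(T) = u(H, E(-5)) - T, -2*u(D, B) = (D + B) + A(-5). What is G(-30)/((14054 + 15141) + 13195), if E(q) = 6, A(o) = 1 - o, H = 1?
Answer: 47/84780 ≈ 0.00055438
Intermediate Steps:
u(D, B) = -3 - B/2 - D/2 (u(D, B) = -((D + B) + (1 - 1*(-5)))/2 = -((B + D) + (1 + 5))/2 = -((B + D) + 6)/2 = -(6 + B + D)/2 = -3 - B/2 - D/2)
G(T) = -13/2 - T (G(T) = (-3 - 1/2*6 - 1/2*1) - T = (-3 - 3 - 1/2) - T = -13/2 - T)
G(-30)/((14054 + 15141) + 13195) = (-13/2 - 1*(-30))/((14054 + 15141) + 13195) = (-13/2 + 30)/(29195 + 13195) = (47/2)/42390 = (47/2)*(1/42390) = 47/84780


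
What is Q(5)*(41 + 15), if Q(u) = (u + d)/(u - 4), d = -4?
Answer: 56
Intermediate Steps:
Q(u) = 1 (Q(u) = (u - 4)/(u - 4) = (-4 + u)/(-4 + u) = 1)
Q(5)*(41 + 15) = 1*(41 + 15) = 1*56 = 56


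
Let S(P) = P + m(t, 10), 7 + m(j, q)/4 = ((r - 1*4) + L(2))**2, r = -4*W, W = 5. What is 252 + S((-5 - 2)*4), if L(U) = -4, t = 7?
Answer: 3332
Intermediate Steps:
r = -20 (r = -4*5 = -20)
m(j, q) = 3108 (m(j, q) = -28 + 4*((-20 - 1*4) - 4)**2 = -28 + 4*((-20 - 4) - 4)**2 = -28 + 4*(-24 - 4)**2 = -28 + 4*(-28)**2 = -28 + 4*784 = -28 + 3136 = 3108)
S(P) = 3108 + P (S(P) = P + 3108 = 3108 + P)
252 + S((-5 - 2)*4) = 252 + (3108 + (-5 - 2)*4) = 252 + (3108 - 7*4) = 252 + (3108 - 28) = 252 + 3080 = 3332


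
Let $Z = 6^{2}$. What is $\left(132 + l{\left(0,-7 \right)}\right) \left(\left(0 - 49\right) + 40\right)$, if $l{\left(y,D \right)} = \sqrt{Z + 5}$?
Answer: $-1188 - 9 \sqrt{41} \approx -1245.6$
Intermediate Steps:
$Z = 36$
$l{\left(y,D \right)} = \sqrt{41}$ ($l{\left(y,D \right)} = \sqrt{36 + 5} = \sqrt{41}$)
$\left(132 + l{\left(0,-7 \right)}\right) \left(\left(0 - 49\right) + 40\right) = \left(132 + \sqrt{41}\right) \left(\left(0 - 49\right) + 40\right) = \left(132 + \sqrt{41}\right) \left(-49 + 40\right) = \left(132 + \sqrt{41}\right) \left(-9\right) = -1188 - 9 \sqrt{41}$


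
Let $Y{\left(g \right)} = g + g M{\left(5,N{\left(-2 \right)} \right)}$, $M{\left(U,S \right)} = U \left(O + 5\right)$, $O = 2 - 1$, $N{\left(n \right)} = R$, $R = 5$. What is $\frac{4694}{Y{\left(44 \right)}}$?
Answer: $\frac{2347}{682} \approx 3.4413$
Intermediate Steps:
$N{\left(n \right)} = 5$
$O = 1$ ($O = 2 - 1 = 1$)
$M{\left(U,S \right)} = 6 U$ ($M{\left(U,S \right)} = U \left(1 + 5\right) = U 6 = 6 U$)
$Y{\left(g \right)} = 31 g$ ($Y{\left(g \right)} = g + g 6 \cdot 5 = g + g 30 = g + 30 g = 31 g$)
$\frac{4694}{Y{\left(44 \right)}} = \frac{4694}{31 \cdot 44} = \frac{4694}{1364} = 4694 \cdot \frac{1}{1364} = \frac{2347}{682}$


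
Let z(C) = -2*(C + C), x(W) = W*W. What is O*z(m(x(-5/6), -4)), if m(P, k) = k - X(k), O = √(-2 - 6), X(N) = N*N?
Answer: 160*I*√2 ≈ 226.27*I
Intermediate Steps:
X(N) = N²
x(W) = W²
O = 2*I*√2 (O = √(-8) = 2*I*√2 ≈ 2.8284*I)
m(P, k) = k - k²
z(C) = -4*C
O*z(m(x(-5/6), -4)) = (2*I*√2)*(-(-16)*(1 - 1*(-4))) = (2*I*√2)*(-(-16)*(1 + 4)) = (2*I*√2)*(-(-16)*5) = (2*I*√2)*(-4*(-20)) = (2*I*√2)*80 = 160*I*√2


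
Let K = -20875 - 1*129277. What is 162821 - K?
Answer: 312973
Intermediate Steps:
K = -150152 (K = -20875 - 129277 = -150152)
162821 - K = 162821 - 1*(-150152) = 162821 + 150152 = 312973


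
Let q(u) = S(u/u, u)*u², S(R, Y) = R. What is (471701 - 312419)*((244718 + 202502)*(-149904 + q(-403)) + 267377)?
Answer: 890824959323514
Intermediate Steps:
q(u) = u² (q(u) = (u/u)*u² = 1*u² = u²)
(471701 - 312419)*((244718 + 202502)*(-149904 + q(-403)) + 267377) = (471701 - 312419)*((244718 + 202502)*(-149904 + (-403)²) + 267377) = 159282*(447220*(-149904 + 162409) + 267377) = 159282*(447220*12505 + 267377) = 159282*(5592486100 + 267377) = 159282*5592753477 = 890824959323514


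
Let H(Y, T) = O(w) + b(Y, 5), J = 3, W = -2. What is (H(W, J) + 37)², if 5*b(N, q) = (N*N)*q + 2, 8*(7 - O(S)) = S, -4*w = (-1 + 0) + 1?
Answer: 58564/25 ≈ 2342.6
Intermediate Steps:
w = 0 (w = -((-1 + 0) + 1)/4 = -(-1 + 1)/4 = -¼*0 = 0)
O(S) = 7 - S/8
b(N, q) = ⅖ + q*N²/5 (b(N, q) = ((N*N)*q + 2)/5 = (N²*q + 2)/5 = (q*N² + 2)/5 = (2 + q*N²)/5 = ⅖ + q*N²/5)
H(Y, T) = 37/5 + Y² (H(Y, T) = (7 - ⅛*0) + (⅖ + (⅕)*5*Y²) = (7 + 0) + (⅖ + Y²) = 7 + (⅖ + Y²) = 37/5 + Y²)
(H(W, J) + 37)² = ((37/5 + (-2)²) + 37)² = ((37/5 + 4) + 37)² = (57/5 + 37)² = (242/5)² = 58564/25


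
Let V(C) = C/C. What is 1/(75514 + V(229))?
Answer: 1/75515 ≈ 1.3242e-5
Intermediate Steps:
V(C) = 1
1/(75514 + V(229)) = 1/(75514 + 1) = 1/75515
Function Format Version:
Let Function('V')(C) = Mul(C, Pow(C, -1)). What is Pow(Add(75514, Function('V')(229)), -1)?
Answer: Rational(1, 75515) ≈ 1.3242e-5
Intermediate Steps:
Function('V')(C) = 1
Pow(Add(75514, Function('V')(229)), -1) = Pow(Add(75514, 1), -1) = Pow(75515, -1) = Rational(1, 75515)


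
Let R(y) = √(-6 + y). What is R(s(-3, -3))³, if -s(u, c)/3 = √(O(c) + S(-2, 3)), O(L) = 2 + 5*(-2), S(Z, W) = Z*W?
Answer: 3*√3*(-2 - I*√14)^(3/2) ≈ -45.354 - 2.2275*I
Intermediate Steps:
S(Z, W) = W*Z
O(L) = -8 (O(L) = 2 - 10 = -8)
s(u, c) = -3*I*√14 (s(u, c) = -3*√(-8 + 3*(-2)) = -3*√(-8 - 6) = -3*I*√14)
R(s(-3, -3))³ = (√(-6 - 3*I*√14))³ = (-6 - 3*I*√14)^(3/2)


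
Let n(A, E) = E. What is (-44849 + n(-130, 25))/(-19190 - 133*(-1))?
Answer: 44824/19057 ≈ 2.3521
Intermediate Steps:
(-44849 + n(-130, 25))/(-19190 - 133*(-1)) = (-44849 + 25)/(-19190 - 133*(-1)) = -44824/(-19190 + 133) = -44824/(-19057) = -44824*(-1/19057) = 44824/19057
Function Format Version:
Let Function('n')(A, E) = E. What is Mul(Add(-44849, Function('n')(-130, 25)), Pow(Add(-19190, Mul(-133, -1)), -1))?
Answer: Rational(44824, 19057) ≈ 2.3521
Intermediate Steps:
Mul(Add(-44849, Function('n')(-130, 25)), Pow(Add(-19190, Mul(-133, -1)), -1)) = Mul(Add(-44849, 25), Pow(Add(-19190, Mul(-133, -1)), -1)) = Mul(-44824, Pow(Add(-19190, 133), -1)) = Mul(-44824, Pow(-19057, -1)) = Mul(-44824, Rational(-1, 19057)) = Rational(44824, 19057)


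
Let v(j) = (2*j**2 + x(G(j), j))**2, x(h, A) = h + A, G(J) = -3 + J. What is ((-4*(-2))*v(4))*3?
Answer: 32856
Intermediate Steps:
x(h, A) = A + h
v(j) = (-3 + 2*j + 2*j**2)**2 (v(j) = (2*j**2 + (j + (-3 + j)))**2 = (2*j**2 + (-3 + 2*j))**2 = (-3 + 2*j + 2*j**2)**2)
((-4*(-2))*v(4))*3 = ((-4*(-2))*(-3 + 2*4 + 2*4**2)**2)*3 = (8*(-3 + 8 + 2*16)**2)*3 = (8*(-3 + 8 + 32)**2)*3 = (8*37**2)*3 = (8*1369)*3 = 10952*3 = 32856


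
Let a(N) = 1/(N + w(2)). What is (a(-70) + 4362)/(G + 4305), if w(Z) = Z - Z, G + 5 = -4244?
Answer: 305339/3920 ≈ 77.893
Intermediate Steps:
G = -4249 (G = -5 - 4244 = -4249)
w(Z) = 0
a(N) = 1/N (a(N) = 1/(N + 0) = 1/N)
(a(-70) + 4362)/(G + 4305) = (1/(-70) + 4362)/(-4249 + 4305) = (-1/70 + 4362)/56 = (305339/70)*(1/56) = 305339/3920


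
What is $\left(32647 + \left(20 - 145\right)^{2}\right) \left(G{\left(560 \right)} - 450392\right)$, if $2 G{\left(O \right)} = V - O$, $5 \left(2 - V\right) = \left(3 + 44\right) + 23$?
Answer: $-21755128416$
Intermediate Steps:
$V = -12$ ($V = 2 - \frac{\left(3 + 44\right) + 23}{5} = 2 - \frac{47 + 23}{5} = 2 - 14 = -12$)
$G{\left(O \right)} = -6 - \frac{O}{2}$ ($G{\left(O \right)} = \frac{-12 - O}{2} = -6 - \frac{O}{2}$)
$\left(32647 + \left(20 - 145\right)^{2}\right) \left(G{\left(560 \right)} - 450392\right) = \left(32647 + \left(20 - 145\right)^{2}\right) \left(\left(-6 - 280\right) - 450392\right) = \left(32647 + \left(-125\right)^{2}\right) \left(\left(-6 - 280\right) - 450392\right) = \left(32647 + 15625\right) \left(-286 - 450392\right) = 48272 \left(-450678\right) = -21755128416$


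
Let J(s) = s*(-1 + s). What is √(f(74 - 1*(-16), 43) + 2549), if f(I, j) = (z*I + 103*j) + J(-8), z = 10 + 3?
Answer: 2*√2055 ≈ 90.664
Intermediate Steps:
z = 13
f(I, j) = 72 + 13*I + 103*j (f(I, j) = (13*I + 103*j) - 8*(-1 - 8) = (13*I + 103*j) - 8*(-9) = (13*I + 103*j) + 72 = 72 + 13*I + 103*j)
√(f(74 - 1*(-16), 43) + 2549) = √((72 + 13*(74 - 1*(-16)) + 103*43) + 2549) = √((72 + 13*(74 + 16) + 4429) + 2549) = √((72 + 13*90 + 4429) + 2549) = √((72 + 1170 + 4429) + 2549) = √(5671 + 2549) = √8220 = 2*√2055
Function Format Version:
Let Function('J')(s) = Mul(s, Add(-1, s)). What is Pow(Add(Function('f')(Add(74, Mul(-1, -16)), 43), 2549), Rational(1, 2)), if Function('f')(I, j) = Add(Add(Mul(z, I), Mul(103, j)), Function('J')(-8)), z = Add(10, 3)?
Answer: Mul(2, Pow(2055, Rational(1, 2))) ≈ 90.664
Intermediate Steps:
z = 13
Function('f')(I, j) = Add(72, Mul(13, I), Mul(103, j)) (Function('f')(I, j) = Add(Add(Mul(13, I), Mul(103, j)), Mul(-8, Add(-1, -8))) = Add(Add(Mul(13, I), Mul(103, j)), Mul(-8, -9)) = Add(Add(Mul(13, I), Mul(103, j)), 72) = Add(72, Mul(13, I), Mul(103, j)))
Pow(Add(Function('f')(Add(74, Mul(-1, -16)), 43), 2549), Rational(1, 2)) = Pow(Add(Add(72, Mul(13, Add(74, Mul(-1, -16))), Mul(103, 43)), 2549), Rational(1, 2)) = Pow(Add(Add(72, Mul(13, Add(74, 16)), 4429), 2549), Rational(1, 2)) = Pow(Add(Add(72, Mul(13, 90), 4429), 2549), Rational(1, 2)) = Pow(Add(Add(72, 1170, 4429), 2549), Rational(1, 2)) = Pow(Add(5671, 2549), Rational(1, 2)) = Pow(8220, Rational(1, 2)) = Mul(2, Pow(2055, Rational(1, 2)))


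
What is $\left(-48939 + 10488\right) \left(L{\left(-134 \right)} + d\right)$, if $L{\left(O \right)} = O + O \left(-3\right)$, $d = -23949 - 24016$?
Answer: $1833997347$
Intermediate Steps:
$d = -47965$ ($d = -23949 - 24016 = -47965$)
$L{\left(O \right)} = - 2 O$ ($L{\left(O \right)} = O - 3 O = - 2 O$)
$\left(-48939 + 10488\right) \left(L{\left(-134 \right)} + d\right) = \left(-48939 + 10488\right) \left(\left(-2\right) \left(-134\right) - 47965\right) = - 38451 \left(268 - 47965\right) = \left(-38451\right) \left(-47697\right) = 1833997347$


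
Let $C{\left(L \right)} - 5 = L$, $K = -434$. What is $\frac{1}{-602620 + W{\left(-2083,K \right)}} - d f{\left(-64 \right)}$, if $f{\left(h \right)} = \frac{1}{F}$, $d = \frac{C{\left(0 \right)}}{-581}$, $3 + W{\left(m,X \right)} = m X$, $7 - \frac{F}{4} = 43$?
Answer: $- \frac{203333}{3602320848} \approx -5.6445 \cdot 10^{-5}$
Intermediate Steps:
$F = -144$ ($F = 28 - 172 = -144$)
$C{\left(L \right)} = 5 + L$
$W{\left(m,X \right)} = -3 + X m$ ($W{\left(m,X \right)} = -3 + m X = -3 + X m$)
$d = - \frac{5}{581}$ ($d = \frac{5 + 0}{-581} = 5 \left(- \frac{1}{581}\right) = - \frac{5}{581} \approx -0.0086059$)
$f{\left(h \right)} = - \frac{1}{144}$ ($f{\left(h \right)} = \frac{1}{-144} = - \frac{1}{144}$)
$\frac{1}{-602620 + W{\left(-2083,K \right)}} - d f{\left(-64 \right)} = \frac{1}{-602620 - -904019} - \left(- \frac{5}{581}\right) \left(- \frac{1}{144}\right) = \frac{1}{-602620 + \left(-3 + 904022\right)} - \frac{5}{83664} = \frac{1}{-602620 + 904019} - \frac{5}{83664} = \frac{1}{301399} - \frac{5}{83664} = - \frac{203333}{3602320848}$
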